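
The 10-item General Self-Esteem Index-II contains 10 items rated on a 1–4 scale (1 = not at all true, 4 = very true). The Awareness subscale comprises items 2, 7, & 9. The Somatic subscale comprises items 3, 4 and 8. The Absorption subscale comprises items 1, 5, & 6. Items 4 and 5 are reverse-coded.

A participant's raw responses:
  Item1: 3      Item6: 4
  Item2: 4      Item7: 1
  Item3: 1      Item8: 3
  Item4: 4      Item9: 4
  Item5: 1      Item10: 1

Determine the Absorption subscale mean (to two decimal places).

3.67

Absorption items: 1, 5, 6.
Of these, item 5 is reverse-coded; reversed = (1+4) − raw = 5 − raw.
  item 1: 3
  item 5: 5 − 1 = 4
  item 6: 4
Sum = 3 + 4 + 4 = 11
Mean = 11 / 3 = 3.67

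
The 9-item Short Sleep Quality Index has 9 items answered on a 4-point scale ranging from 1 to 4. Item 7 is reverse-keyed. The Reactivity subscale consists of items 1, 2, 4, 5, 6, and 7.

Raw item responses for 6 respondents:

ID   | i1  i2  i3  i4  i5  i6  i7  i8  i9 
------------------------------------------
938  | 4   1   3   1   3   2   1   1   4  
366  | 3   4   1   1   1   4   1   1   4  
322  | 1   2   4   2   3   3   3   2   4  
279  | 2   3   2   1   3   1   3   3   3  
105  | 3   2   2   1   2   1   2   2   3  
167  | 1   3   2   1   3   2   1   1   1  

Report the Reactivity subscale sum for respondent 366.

17

Respondent 366 raw: 3, 4, 1, 1, 1, 4, 1, 1, 4.
Reactivity items: 1, 2, 4, 5, 6, 7.
Reverse-coded (on a 1–4 scale, reversed = 5 − raw):
  item 1: 3
  item 2: 4
  item 4: 1
  item 5: 1
  item 6: 4
  item 7: 5 − 1 = 4
Sum = 3 + 4 + 1 + 1 + 4 + 4 = 17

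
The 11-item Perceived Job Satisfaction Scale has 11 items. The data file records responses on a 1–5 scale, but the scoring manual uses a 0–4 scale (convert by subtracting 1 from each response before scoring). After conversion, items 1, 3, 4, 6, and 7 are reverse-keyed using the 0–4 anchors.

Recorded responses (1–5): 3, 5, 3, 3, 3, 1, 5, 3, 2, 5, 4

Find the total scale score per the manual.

Convert to 0–4: 2, 4, 2, 2, 2, 0, 4, 2, 1, 4, 3
Reverse-coded (reverse-coded value = 4 − response):
  item 1: 4 − 2 = 2
  item 3: 4 − 2 = 2
  item 4: 4 − 2 = 2
  item 6: 4 − 0 = 4
  item 7: 4 − 4 = 0
Scored: 2, 4, 2, 2, 2, 4, 0, 2, 1, 4, 3
Total = 26

26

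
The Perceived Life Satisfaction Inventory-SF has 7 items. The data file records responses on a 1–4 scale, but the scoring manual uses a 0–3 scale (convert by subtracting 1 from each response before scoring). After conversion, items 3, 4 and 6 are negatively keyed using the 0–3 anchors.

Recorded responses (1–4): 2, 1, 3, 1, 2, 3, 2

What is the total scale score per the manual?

Convert to 0–3: 1, 0, 2, 0, 1, 2, 1
Reverse-coded (reverse-coded value = 3 − response):
  item 3: 3 − 2 = 1
  item 4: 3 − 0 = 3
  item 6: 3 − 2 = 1
Scored: 1, 0, 1, 3, 1, 1, 1
Total = 8

8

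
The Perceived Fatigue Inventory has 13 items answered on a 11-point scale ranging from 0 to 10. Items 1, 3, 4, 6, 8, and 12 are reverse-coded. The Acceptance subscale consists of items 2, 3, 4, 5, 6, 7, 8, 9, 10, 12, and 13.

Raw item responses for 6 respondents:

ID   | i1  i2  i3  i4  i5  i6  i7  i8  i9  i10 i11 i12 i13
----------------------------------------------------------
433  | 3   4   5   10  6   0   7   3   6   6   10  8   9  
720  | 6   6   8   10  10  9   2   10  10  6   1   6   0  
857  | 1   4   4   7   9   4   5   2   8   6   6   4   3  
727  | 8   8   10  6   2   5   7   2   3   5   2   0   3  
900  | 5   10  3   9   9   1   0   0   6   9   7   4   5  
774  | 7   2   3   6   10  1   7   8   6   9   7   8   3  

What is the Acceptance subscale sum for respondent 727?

55

Respondent 727 raw: 8, 8, 10, 6, 2, 5, 7, 2, 3, 5, 2, 0, 3.
Acceptance items: 2, 3, 4, 5, 6, 7, 8, 9, 10, 12, 13.
Reverse-coded (reverse-coded value = 10 − response):
  item 2: 8
  item 3: 10 − 10 = 0
  item 4: 10 − 6 = 4
  item 5: 2
  item 6: 10 − 5 = 5
  item 7: 7
  item 8: 10 − 2 = 8
  item 9: 3
  item 10: 5
  item 12: 10 − 0 = 10
  item 13: 3
Sum = 8 + 0 + 4 + 2 + 5 + 7 + 8 + 3 + 5 + 10 + 3 = 55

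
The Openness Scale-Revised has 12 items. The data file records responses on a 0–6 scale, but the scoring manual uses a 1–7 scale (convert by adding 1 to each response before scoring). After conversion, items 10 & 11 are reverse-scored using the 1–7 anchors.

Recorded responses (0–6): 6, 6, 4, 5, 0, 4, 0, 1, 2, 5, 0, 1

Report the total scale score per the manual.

48

Convert to 1–7: 7, 7, 5, 6, 1, 5, 1, 2, 3, 6, 1, 2
Reverse-coded (on a 1–7 scale, reversed = 8 − raw):
  item 10: 8 − 6 = 2
  item 11: 8 − 1 = 7
Scored: 7, 7, 5, 6, 1, 5, 1, 2, 3, 2, 7, 2
Total = 48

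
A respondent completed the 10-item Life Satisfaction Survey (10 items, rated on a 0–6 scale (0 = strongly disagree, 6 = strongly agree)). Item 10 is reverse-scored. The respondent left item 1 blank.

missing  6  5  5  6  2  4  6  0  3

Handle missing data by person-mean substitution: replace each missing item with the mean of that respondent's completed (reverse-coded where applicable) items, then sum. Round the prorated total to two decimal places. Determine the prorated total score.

Reverse-coded (reversed = (0+6) − raw = 6 − raw):
  item 10: 6 − 3 = 3
Completed scored items (9 of 10): 6, 5, 5, 6, 2, 4, 6, 0, 3; sum = 37.
Person mean = 37 / 9 ≈ 4.1111
Prorated total = (37 / 9) × 10 = 41.11 (to 2 dp)

41.11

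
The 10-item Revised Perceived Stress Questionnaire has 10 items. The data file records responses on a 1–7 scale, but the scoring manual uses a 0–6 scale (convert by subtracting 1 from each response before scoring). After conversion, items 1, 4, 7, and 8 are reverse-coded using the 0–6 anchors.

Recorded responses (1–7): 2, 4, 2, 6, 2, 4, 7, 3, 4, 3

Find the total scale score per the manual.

Convert to 0–6: 1, 3, 1, 5, 1, 3, 6, 2, 3, 2
Reverse-coded (on a 0–6 scale, reversed = 6 − raw):
  item 1: 6 − 1 = 5
  item 4: 6 − 5 = 1
  item 7: 6 − 6 = 0
  item 8: 6 − 2 = 4
Scored: 5, 3, 1, 1, 1, 3, 0, 4, 3, 2
Total = 23

23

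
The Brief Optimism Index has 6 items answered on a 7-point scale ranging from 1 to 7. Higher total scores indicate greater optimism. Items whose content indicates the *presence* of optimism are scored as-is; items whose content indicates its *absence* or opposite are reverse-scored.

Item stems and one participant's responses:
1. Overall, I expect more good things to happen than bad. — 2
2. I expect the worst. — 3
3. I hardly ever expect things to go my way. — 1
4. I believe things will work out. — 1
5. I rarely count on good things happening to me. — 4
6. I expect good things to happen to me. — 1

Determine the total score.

20

Items 2, 3, 5 describe the absence/opposite of optimism → reverse-score.
on a 1–7 scale, reversed = 8 − raw.
  item 1: 2
  item 2: 8 − 3 = 5
  item 3: 8 − 1 = 7
  item 4: 1
  item 5: 8 − 4 = 4
  item 6: 1
Total = 2 + 5 + 7 + 1 + 4 + 1 = 20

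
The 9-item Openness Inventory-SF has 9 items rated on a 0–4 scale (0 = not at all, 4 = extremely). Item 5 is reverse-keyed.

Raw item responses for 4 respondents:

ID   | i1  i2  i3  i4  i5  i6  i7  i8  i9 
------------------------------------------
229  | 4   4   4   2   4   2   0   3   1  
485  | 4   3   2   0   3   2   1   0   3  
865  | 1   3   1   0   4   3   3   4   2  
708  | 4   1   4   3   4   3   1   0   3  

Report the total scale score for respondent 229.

Respondent 229 raw: 4, 4, 4, 2, 4, 2, 0, 3, 1.
Reverse-coded (reverse-coded value = 4 − response):
  item 1: 4
  item 2: 4
  item 3: 4
  item 4: 2
  item 5: 4 − 4 = 0
  item 6: 2
  item 7: 0
  item 8: 3
  item 9: 1
Sum = 4 + 4 + 4 + 2 + 0 + 2 + 0 + 3 + 1 = 20

20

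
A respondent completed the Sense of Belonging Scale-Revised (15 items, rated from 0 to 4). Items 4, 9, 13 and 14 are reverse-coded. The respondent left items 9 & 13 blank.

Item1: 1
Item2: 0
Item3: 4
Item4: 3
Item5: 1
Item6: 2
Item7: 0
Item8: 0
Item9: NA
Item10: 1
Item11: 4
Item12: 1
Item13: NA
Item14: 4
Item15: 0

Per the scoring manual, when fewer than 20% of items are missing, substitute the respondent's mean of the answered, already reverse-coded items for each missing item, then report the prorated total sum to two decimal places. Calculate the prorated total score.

Reverse-coded (reverse-coded value = 4 − response):
  item 4: 4 − 3 = 1
  item 14: 4 − 4 = 0
Completed scored items (13 of 15): 1, 0, 4, 1, 1, 2, 0, 0, 1, 4, 1, 0, 0; sum = 15.
Person mean = 15 / 13 ≈ 1.1538
Prorated total = (15 / 13) × 15 = 17.31 (to 2 dp)

17.31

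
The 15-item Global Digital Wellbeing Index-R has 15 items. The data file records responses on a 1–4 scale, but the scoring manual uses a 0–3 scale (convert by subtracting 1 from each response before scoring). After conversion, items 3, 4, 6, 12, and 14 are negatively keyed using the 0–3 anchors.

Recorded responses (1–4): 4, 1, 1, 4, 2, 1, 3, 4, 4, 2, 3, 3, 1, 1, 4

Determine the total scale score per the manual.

28

Convert to 0–3: 3, 0, 0, 3, 1, 0, 2, 3, 3, 1, 2, 2, 0, 0, 3
Reverse-coded (reversed = (0+3) − raw = 3 − raw):
  item 3: 3 − 0 = 3
  item 4: 3 − 3 = 0
  item 6: 3 − 0 = 3
  item 12: 3 − 2 = 1
  item 14: 3 − 0 = 3
Scored: 3, 0, 3, 0, 1, 3, 2, 3, 3, 1, 2, 1, 0, 3, 3
Total = 28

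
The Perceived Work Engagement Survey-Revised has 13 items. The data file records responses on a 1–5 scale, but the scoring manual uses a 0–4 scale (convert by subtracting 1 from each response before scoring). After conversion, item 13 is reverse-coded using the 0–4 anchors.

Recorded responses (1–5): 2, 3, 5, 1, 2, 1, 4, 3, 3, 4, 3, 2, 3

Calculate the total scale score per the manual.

Convert to 0–4: 1, 2, 4, 0, 1, 0, 3, 2, 2, 3, 2, 1, 2
Reverse-coded (on a 0–4 scale, reversed = 4 − raw):
  item 13: 4 − 2 = 2
Scored: 1, 2, 4, 0, 1, 0, 3, 2, 2, 3, 2, 1, 2
Total = 23

23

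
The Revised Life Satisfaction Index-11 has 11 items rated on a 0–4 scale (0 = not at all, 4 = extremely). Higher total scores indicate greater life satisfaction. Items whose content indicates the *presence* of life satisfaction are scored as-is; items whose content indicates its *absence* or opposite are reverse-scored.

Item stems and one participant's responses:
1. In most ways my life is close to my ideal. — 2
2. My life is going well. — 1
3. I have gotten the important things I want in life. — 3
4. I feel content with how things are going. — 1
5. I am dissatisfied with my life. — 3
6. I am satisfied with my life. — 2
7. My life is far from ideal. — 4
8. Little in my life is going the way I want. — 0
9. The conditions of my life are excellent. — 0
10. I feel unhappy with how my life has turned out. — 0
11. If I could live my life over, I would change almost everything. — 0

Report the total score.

22

Items 5, 7, 8, 10, 11 describe the absence/opposite of life satisfaction → reverse-score.
reverse-coded value = 4 − response.
  item 1: 2
  item 2: 1
  item 3: 3
  item 4: 1
  item 5: 4 − 3 = 1
  item 6: 2
  item 7: 4 − 4 = 0
  item 8: 4 − 0 = 4
  item 9: 0
  item 10: 4 − 0 = 4
  item 11: 4 − 0 = 4
Total = 2 + 1 + 3 + 1 + 1 + 2 + 0 + 4 + 0 + 4 + 4 = 22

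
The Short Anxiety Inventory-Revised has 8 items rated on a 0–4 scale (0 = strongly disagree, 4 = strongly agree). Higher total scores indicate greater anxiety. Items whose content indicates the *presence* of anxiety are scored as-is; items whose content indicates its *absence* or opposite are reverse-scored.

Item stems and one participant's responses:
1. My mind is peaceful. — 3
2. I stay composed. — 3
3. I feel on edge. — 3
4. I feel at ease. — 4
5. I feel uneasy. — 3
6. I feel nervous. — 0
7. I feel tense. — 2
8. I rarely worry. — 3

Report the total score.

11

Items 1, 2, 4, 8 describe the absence/opposite of anxiety → reverse-score.
reverse-coded value = 4 − response.
  item 1: 4 − 3 = 1
  item 2: 4 − 3 = 1
  item 3: 3
  item 4: 4 − 4 = 0
  item 5: 3
  item 6: 0
  item 7: 2
  item 8: 4 − 3 = 1
Total = 1 + 1 + 3 + 0 + 3 + 0 + 2 + 1 = 11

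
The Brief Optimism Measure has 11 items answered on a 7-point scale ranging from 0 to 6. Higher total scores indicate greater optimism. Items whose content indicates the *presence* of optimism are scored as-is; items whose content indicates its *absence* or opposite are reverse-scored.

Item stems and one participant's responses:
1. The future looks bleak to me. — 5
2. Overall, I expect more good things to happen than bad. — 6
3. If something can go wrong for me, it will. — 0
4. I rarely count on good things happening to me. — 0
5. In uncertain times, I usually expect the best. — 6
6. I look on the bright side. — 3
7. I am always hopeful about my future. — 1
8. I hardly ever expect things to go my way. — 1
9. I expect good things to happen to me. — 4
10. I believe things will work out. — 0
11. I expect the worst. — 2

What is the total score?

Items 1, 3, 4, 8, 11 describe the absence/opposite of optimism → reverse-score.
reversed = (0+6) − raw = 6 − raw.
  item 1: 6 − 5 = 1
  item 2: 6
  item 3: 6 − 0 = 6
  item 4: 6 − 0 = 6
  item 5: 6
  item 6: 3
  item 7: 1
  item 8: 6 − 1 = 5
  item 9: 4
  item 10: 0
  item 11: 6 − 2 = 4
Total = 1 + 6 + 6 + 6 + 6 + 3 + 1 + 5 + 4 + 0 + 4 = 42

42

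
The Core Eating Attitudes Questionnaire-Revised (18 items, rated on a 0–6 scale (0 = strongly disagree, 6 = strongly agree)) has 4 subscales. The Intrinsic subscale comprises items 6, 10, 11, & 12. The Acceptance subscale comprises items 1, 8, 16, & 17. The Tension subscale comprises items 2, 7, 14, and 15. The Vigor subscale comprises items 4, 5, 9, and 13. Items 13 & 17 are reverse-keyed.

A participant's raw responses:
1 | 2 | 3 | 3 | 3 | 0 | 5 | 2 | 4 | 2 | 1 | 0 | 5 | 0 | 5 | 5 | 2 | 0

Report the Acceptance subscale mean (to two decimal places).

Acceptance items: 1, 8, 16, 17.
Of these, item 17 is reverse-keyed; reversed = (0+6) − raw = 6 − raw.
  item 1: 1
  item 8: 2
  item 16: 5
  item 17: 6 − 2 = 4
Sum = 1 + 2 + 5 + 4 = 12
Mean = 12 / 4 = 3.00

3.00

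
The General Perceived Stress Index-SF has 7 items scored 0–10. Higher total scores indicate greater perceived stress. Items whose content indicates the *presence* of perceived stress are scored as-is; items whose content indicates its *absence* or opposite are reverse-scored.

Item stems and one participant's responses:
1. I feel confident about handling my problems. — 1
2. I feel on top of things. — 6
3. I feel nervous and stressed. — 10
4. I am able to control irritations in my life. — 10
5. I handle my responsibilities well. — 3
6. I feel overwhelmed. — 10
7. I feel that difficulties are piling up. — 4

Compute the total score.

Items 1, 2, 4, 5 describe the absence/opposite of perceived stress → reverse-score.
reversed = (0+10) − raw = 10 − raw.
  item 1: 10 − 1 = 9
  item 2: 10 − 6 = 4
  item 3: 10
  item 4: 10 − 10 = 0
  item 5: 10 − 3 = 7
  item 6: 10
  item 7: 4
Total = 9 + 4 + 10 + 0 + 7 + 10 + 4 = 44

44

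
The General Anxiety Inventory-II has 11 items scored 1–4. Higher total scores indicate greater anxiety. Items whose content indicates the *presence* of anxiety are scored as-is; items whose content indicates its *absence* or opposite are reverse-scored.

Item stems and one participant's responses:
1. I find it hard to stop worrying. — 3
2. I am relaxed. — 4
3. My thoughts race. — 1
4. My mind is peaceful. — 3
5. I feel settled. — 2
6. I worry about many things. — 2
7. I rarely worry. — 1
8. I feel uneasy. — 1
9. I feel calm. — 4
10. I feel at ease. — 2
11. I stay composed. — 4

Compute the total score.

Items 2, 4, 5, 7, 9, 10, 11 describe the absence/opposite of anxiety → reverse-score.
on a 1–4 scale, reversed = 5 − raw.
  item 1: 3
  item 2: 5 − 4 = 1
  item 3: 1
  item 4: 5 − 3 = 2
  item 5: 5 − 2 = 3
  item 6: 2
  item 7: 5 − 1 = 4
  item 8: 1
  item 9: 5 − 4 = 1
  item 10: 5 − 2 = 3
  item 11: 5 − 4 = 1
Total = 3 + 1 + 1 + 2 + 3 + 2 + 4 + 1 + 1 + 3 + 1 = 22

22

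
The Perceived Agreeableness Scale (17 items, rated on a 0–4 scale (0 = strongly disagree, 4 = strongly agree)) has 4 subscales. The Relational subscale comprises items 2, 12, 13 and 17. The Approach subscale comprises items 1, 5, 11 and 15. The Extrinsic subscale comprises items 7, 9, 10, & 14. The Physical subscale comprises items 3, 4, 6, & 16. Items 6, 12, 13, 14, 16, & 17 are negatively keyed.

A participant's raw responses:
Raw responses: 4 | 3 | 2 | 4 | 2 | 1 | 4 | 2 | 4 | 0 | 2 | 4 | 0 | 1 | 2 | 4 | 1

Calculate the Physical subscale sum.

Physical items: 3, 4, 6, 16.
Of these, items 6 and 16 are negatively keyed; reversed = (0+4) − raw = 4 − raw.
  item 3: 2
  item 4: 4
  item 6: 4 − 1 = 3
  item 16: 4 − 4 = 0
Sum = 2 + 4 + 3 + 0 = 9

9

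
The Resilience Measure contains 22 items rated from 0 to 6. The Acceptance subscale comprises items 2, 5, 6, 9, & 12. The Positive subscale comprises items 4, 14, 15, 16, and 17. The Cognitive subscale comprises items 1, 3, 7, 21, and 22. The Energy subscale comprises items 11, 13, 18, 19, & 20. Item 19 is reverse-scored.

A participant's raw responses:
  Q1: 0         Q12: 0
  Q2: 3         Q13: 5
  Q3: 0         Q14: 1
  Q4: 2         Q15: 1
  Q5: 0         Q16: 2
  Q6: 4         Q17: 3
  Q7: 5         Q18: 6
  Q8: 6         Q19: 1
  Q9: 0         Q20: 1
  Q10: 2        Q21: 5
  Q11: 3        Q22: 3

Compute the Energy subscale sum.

Energy items: 11, 13, 18, 19, 20.
Of these, item 19 is reverse-scored; reversed = (0+6) − raw = 6 − raw.
  item 11: 3
  item 13: 5
  item 18: 6
  item 19: 6 − 1 = 5
  item 20: 1
Sum = 3 + 5 + 6 + 5 + 1 = 20

20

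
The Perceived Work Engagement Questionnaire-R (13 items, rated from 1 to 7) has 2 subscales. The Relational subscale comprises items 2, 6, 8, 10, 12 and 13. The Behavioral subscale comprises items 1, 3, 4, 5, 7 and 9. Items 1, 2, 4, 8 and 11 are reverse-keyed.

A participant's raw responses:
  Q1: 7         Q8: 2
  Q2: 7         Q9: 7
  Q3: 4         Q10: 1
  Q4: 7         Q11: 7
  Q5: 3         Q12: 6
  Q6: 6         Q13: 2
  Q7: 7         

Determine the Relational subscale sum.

22

Relational items: 2, 6, 8, 10, 12, 13.
Of these, items 2 and 8 are reverse-keyed; reversed = (1+7) − raw = 8 − raw.
  item 2: 8 − 7 = 1
  item 6: 6
  item 8: 8 − 2 = 6
  item 10: 1
  item 12: 6
  item 13: 2
Sum = 1 + 6 + 6 + 1 + 6 + 2 = 22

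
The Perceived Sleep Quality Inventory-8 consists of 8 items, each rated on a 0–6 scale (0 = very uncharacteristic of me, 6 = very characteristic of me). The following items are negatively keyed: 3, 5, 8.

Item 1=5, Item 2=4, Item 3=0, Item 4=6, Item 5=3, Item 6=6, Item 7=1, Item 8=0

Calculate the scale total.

Reverse-coded items (on a 0–6 scale, reversed = 6 − raw):
  item 3: 6 − 0 = 6
  item 5: 6 − 3 = 3
  item 8: 6 − 0 = 6
Scored responses: 5, 4, 6, 6, 3, 6, 1, 6
Total = 5 + 4 + 6 + 6 + 3 + 6 + 1 + 6 = 37

37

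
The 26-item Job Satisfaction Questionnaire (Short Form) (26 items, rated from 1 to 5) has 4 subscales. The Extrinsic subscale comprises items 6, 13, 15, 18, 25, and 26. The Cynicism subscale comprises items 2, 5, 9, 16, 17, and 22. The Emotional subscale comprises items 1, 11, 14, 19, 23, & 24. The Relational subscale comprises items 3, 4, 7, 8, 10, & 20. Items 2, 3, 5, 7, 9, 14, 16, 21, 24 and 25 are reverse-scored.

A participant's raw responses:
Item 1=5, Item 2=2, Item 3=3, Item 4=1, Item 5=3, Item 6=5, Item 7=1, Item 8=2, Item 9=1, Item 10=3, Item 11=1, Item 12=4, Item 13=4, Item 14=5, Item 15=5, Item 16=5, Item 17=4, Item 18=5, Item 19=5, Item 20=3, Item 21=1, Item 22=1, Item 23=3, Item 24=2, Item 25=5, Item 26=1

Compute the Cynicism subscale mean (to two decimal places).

3.00

Cynicism items: 2, 5, 9, 16, 17, 22.
Of these, items 2, 5, 9, & 16 are reverse-scored; reverse-coded value = 6 − response.
  item 2: 6 − 2 = 4
  item 5: 6 − 3 = 3
  item 9: 6 − 1 = 5
  item 16: 6 − 5 = 1
  item 17: 4
  item 22: 1
Sum = 4 + 3 + 5 + 1 + 4 + 1 = 18
Mean = 18 / 6 = 3.00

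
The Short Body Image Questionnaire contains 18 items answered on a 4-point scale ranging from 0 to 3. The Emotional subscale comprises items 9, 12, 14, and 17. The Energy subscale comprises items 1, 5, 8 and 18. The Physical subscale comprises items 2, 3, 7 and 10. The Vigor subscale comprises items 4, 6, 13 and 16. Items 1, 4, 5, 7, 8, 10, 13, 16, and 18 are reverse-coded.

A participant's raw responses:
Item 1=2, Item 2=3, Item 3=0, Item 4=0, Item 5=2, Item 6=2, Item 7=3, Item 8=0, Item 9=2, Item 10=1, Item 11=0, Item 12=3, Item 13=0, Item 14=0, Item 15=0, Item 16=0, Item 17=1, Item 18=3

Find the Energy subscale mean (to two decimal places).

1.25

Energy items: 1, 5, 8, 18.
Of these, items 1, 5, 8 and 18 are reverse-coded; reversed = (0+3) − raw = 3 − raw.
  item 1: 3 − 2 = 1
  item 5: 3 − 2 = 1
  item 8: 3 − 0 = 3
  item 18: 3 − 3 = 0
Sum = 1 + 1 + 3 + 0 = 5
Mean = 5 / 4 = 1.25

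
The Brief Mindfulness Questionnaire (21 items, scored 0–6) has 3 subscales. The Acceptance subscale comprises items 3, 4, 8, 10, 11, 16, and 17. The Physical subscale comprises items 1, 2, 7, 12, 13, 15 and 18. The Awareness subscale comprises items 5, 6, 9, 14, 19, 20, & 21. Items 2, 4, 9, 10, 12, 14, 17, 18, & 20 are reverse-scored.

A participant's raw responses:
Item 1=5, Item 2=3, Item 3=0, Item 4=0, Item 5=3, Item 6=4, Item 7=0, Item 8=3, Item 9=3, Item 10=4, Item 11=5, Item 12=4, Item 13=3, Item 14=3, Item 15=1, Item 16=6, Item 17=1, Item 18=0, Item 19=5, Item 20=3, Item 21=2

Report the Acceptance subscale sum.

27

Acceptance items: 3, 4, 8, 10, 11, 16, 17.
Of these, items 4, 10, & 17 are reverse-scored; reversed = (0+6) − raw = 6 − raw.
  item 3: 0
  item 4: 6 − 0 = 6
  item 8: 3
  item 10: 6 − 4 = 2
  item 11: 5
  item 16: 6
  item 17: 6 − 1 = 5
Sum = 0 + 6 + 3 + 2 + 5 + 6 + 5 = 27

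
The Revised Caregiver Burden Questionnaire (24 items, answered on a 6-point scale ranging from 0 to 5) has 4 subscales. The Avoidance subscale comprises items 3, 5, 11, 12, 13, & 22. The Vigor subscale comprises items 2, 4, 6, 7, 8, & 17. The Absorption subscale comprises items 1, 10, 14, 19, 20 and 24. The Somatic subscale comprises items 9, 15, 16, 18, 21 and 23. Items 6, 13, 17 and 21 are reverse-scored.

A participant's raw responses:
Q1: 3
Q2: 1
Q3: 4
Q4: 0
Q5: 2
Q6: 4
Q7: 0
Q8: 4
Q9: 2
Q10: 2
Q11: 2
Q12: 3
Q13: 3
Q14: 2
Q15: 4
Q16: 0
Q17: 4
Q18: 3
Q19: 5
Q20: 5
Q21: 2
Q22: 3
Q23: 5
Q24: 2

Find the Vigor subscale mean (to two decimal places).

Vigor items: 2, 4, 6, 7, 8, 17.
Of these, items 6 & 17 are reverse-scored; reverse-coded value = 5 − response.
  item 2: 1
  item 4: 0
  item 6: 5 − 4 = 1
  item 7: 0
  item 8: 4
  item 17: 5 − 4 = 1
Sum = 1 + 0 + 1 + 0 + 4 + 1 = 7
Mean = 7 / 6 = 1.17

1.17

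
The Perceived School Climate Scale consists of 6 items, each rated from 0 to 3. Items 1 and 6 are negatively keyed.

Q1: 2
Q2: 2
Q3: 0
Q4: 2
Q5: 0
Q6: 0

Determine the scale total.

8

Negatively keyed items use 3 − raw:
  item 1: 3 − 2 = 1
  item 6: 3 − 0 = 3
Scored items: 1, 2, 0, 2, 0, 3
Total = 1 + 2 + 0 + 2 + 0 + 3 = 8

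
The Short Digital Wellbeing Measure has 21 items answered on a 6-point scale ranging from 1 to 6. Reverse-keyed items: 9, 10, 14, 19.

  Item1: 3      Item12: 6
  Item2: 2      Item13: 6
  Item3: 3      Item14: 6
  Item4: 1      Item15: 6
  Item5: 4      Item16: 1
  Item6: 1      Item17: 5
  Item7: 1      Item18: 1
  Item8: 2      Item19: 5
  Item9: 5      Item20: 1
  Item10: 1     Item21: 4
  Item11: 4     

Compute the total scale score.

Raw sum = 68. Reverse-keyed items: 9, 10, 14, 19; their raw sum = 17.
Each reversal replaces raw with 7 − raw, changing the total by 7 − 2·raw per item.
Total = 68 + 4·7 − 2·17 = 68 + 28 − 34 = 62

62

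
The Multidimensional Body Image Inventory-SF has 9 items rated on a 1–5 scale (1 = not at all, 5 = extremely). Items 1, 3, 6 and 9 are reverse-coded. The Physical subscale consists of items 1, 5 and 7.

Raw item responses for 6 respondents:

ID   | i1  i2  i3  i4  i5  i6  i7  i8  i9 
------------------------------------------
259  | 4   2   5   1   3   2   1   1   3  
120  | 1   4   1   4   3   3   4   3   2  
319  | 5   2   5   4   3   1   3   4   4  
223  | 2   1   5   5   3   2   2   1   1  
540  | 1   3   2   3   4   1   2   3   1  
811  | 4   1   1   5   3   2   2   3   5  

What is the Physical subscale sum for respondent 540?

11

Respondent 540 raw: 1, 3, 2, 3, 4, 1, 2, 3, 1.
Physical items: 1, 5, 7.
Reverse-coded (reverse-coded value = 6 − response):
  item 1: 6 − 1 = 5
  item 5: 4
  item 7: 2
Sum = 5 + 4 + 2 = 11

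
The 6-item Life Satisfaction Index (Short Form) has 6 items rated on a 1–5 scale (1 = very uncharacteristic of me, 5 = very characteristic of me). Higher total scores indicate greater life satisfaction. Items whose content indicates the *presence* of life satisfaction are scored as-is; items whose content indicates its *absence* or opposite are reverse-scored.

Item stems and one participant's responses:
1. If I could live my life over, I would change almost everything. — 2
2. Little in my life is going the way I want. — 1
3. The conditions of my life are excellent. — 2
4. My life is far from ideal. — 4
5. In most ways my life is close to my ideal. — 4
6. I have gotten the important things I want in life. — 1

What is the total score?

18

Items 1, 2, 4 describe the absence/opposite of life satisfaction → reverse-score.
on a 1–5 scale, reversed = 6 − raw.
  item 1: 6 − 2 = 4
  item 2: 6 − 1 = 5
  item 3: 2
  item 4: 6 − 4 = 2
  item 5: 4
  item 6: 1
Total = 4 + 5 + 2 + 2 + 4 + 1 = 18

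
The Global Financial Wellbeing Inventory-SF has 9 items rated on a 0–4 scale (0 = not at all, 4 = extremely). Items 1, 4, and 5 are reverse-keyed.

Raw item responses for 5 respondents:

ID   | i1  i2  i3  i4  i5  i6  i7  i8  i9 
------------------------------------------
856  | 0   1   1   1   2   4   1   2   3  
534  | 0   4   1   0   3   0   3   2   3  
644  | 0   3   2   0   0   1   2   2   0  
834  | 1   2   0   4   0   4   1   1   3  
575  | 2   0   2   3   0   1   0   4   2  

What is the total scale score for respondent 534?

22

Respondent 534 raw: 0, 4, 1, 0, 3, 0, 3, 2, 3.
Reverse-coded (reversed = (0+4) − raw = 4 − raw):
  item 1: 4 − 0 = 4
  item 2: 4
  item 3: 1
  item 4: 4 − 0 = 4
  item 5: 4 − 3 = 1
  item 6: 0
  item 7: 3
  item 8: 2
  item 9: 3
Sum = 4 + 4 + 1 + 4 + 1 + 0 + 3 + 2 + 3 = 22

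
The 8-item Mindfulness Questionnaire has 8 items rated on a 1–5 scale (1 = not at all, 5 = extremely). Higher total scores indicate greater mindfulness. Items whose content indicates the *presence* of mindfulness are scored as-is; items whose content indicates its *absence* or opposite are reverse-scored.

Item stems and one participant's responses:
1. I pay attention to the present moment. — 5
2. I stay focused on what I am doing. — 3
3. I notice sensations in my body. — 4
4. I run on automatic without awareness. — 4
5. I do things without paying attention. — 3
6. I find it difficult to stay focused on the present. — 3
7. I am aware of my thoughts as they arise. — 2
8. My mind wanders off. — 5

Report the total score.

23

Items 4, 5, 6, 8 describe the absence/opposite of mindfulness → reverse-score.
reversed = (1+5) − raw = 6 − raw.
  item 1: 5
  item 2: 3
  item 3: 4
  item 4: 6 − 4 = 2
  item 5: 6 − 3 = 3
  item 6: 6 − 3 = 3
  item 7: 2
  item 8: 6 − 5 = 1
Total = 5 + 3 + 4 + 2 + 3 + 3 + 2 + 1 = 23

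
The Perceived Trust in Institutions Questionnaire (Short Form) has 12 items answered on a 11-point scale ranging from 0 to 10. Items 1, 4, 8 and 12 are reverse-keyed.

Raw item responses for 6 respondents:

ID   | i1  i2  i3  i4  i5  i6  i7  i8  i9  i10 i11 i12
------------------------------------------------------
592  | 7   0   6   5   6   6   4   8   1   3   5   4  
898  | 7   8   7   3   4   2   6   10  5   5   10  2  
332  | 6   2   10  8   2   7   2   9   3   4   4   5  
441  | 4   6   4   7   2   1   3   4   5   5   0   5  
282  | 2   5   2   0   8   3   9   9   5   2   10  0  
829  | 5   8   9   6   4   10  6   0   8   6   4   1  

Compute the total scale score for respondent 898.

65

Respondent 898 raw: 7, 8, 7, 3, 4, 2, 6, 10, 5, 5, 10, 2.
Reverse-coded (on a 0–10 scale, reversed = 10 − raw):
  item 1: 10 − 7 = 3
  item 2: 8
  item 3: 7
  item 4: 10 − 3 = 7
  item 5: 4
  item 6: 2
  item 7: 6
  item 8: 10 − 10 = 0
  item 9: 5
  item 10: 5
  item 11: 10
  item 12: 10 − 2 = 8
Sum = 3 + 8 + 7 + 7 + 4 + 2 + 6 + 0 + 5 + 5 + 10 + 8 = 65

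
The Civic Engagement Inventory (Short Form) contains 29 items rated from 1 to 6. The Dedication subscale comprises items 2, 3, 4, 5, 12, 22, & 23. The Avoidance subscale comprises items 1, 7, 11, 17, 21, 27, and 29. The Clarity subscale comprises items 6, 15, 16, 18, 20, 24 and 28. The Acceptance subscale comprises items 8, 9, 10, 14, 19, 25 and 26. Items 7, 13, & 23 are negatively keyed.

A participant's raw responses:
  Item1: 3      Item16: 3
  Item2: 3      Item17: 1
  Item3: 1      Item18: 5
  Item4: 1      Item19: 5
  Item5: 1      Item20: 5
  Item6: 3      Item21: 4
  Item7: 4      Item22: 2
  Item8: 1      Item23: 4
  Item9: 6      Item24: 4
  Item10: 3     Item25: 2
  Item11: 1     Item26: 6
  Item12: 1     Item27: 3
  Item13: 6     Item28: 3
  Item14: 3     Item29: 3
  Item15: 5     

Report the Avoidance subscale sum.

Avoidance items: 1, 7, 11, 17, 21, 27, 29.
Of these, item 7 is negatively keyed; reversed = (1+6) − raw = 7 − raw.
  item 1: 3
  item 7: 7 − 4 = 3
  item 11: 1
  item 17: 1
  item 21: 4
  item 27: 3
  item 29: 3
Sum = 3 + 3 + 1 + 1 + 4 + 3 + 3 = 18

18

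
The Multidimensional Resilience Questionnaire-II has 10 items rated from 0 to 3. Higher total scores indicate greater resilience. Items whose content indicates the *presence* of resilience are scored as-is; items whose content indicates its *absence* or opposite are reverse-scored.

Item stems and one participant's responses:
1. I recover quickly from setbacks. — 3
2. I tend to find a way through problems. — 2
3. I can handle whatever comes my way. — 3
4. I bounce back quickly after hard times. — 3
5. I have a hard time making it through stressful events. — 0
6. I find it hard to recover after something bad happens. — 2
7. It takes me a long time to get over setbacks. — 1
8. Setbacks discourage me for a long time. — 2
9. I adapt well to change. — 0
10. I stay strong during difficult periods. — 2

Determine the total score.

Items 5, 6, 7, 8 describe the absence/opposite of resilience → reverse-score.
on a 0–3 scale, reversed = 3 − raw.
  item 1: 3
  item 2: 2
  item 3: 3
  item 4: 3
  item 5: 3 − 0 = 3
  item 6: 3 − 2 = 1
  item 7: 3 − 1 = 2
  item 8: 3 − 2 = 1
  item 9: 0
  item 10: 2
Total = 3 + 2 + 3 + 3 + 3 + 1 + 2 + 1 + 0 + 2 = 20

20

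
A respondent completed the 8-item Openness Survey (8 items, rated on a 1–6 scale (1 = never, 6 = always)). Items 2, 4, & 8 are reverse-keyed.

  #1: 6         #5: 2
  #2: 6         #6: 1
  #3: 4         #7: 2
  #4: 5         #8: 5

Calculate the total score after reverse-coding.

20

Apply reverse scoring (reversed = (1+6) − raw = 7 − raw):
  item 2: 7 − 6 = 1
  item 4: 7 − 5 = 2
  item 8: 7 − 5 = 2
After reverse-coding: 6, 1, 4, 2, 2, 1, 2, 2
Total = 6 + 1 + 4 + 2 + 2 + 1 + 2 + 2 = 20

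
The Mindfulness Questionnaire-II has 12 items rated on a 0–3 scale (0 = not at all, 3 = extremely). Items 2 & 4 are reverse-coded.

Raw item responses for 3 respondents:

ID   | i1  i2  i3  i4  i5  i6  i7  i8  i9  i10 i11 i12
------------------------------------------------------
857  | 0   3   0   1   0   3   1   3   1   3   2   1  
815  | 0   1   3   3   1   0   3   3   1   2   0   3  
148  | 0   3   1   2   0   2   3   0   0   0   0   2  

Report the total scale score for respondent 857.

16

Respondent 857 raw: 0, 3, 0, 1, 0, 3, 1, 3, 1, 3, 2, 1.
Reverse-coded (reversed = (0+3) − raw = 3 − raw):
  item 1: 0
  item 2: 3 − 3 = 0
  item 3: 0
  item 4: 3 − 1 = 2
  item 5: 0
  item 6: 3
  item 7: 1
  item 8: 3
  item 9: 1
  item 10: 3
  item 11: 2
  item 12: 1
Sum = 0 + 0 + 0 + 2 + 0 + 3 + 1 + 3 + 1 + 3 + 2 + 1 = 16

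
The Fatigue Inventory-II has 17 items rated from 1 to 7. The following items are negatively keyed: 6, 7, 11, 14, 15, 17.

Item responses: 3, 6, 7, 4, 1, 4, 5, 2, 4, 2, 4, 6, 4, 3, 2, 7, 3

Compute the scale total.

73

Raw sum = 67. Negatively keyed items: 6, 7, 11, 14, 15, 17; their raw sum = 21.
Each reversal replaces raw with 8 − raw, changing the total by 8 − 2·raw per item.
Total = 67 + 6·8 − 2·21 = 67 + 48 − 42 = 73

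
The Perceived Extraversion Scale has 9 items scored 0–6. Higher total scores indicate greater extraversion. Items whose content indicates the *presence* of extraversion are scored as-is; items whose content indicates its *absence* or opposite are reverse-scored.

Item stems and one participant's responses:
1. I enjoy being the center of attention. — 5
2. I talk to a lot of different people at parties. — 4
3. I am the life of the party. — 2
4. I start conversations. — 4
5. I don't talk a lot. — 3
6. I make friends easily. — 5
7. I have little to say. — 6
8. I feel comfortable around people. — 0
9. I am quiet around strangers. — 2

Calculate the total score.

Items 5, 7, 9 describe the absence/opposite of extraversion → reverse-score.
on a 0–6 scale, reversed = 6 − raw.
  item 1: 5
  item 2: 4
  item 3: 2
  item 4: 4
  item 5: 6 − 3 = 3
  item 6: 5
  item 7: 6 − 6 = 0
  item 8: 0
  item 9: 6 − 2 = 4
Total = 5 + 4 + 2 + 4 + 3 + 5 + 0 + 0 + 4 = 27

27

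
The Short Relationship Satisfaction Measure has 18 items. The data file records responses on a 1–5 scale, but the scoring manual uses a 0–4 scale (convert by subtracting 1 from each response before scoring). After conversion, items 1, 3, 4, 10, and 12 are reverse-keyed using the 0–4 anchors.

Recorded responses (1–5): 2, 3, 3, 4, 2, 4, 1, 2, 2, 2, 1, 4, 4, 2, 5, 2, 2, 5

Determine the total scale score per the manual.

32

Convert to 0–4: 1, 2, 2, 3, 1, 3, 0, 1, 1, 1, 0, 3, 3, 1, 4, 1, 1, 4
Reverse-coded (reversed = (0+4) − raw = 4 − raw):
  item 1: 4 − 1 = 3
  item 3: 4 − 2 = 2
  item 4: 4 − 3 = 1
  item 10: 4 − 1 = 3
  item 12: 4 − 3 = 1
Scored: 3, 2, 2, 1, 1, 3, 0, 1, 1, 3, 0, 1, 3, 1, 4, 1, 1, 4
Total = 32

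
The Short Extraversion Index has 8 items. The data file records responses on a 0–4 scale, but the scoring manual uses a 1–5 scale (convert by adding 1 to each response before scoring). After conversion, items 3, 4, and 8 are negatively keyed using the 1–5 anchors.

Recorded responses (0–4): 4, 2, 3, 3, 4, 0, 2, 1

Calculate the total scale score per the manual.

25

Convert to 1–5: 5, 3, 4, 4, 5, 1, 3, 2
Reverse-coded (reverse-coded value = 6 − response):
  item 3: 6 − 4 = 2
  item 4: 6 − 4 = 2
  item 8: 6 − 2 = 4
Scored: 5, 3, 2, 2, 5, 1, 3, 4
Total = 25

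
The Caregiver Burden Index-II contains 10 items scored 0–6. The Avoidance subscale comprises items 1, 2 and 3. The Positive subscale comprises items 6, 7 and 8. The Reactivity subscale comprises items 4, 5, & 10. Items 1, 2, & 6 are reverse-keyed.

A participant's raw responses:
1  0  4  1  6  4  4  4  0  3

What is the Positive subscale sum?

Positive items: 6, 7, 8.
Of these, item 6 is reverse-keyed; reversed = (0+6) − raw = 6 − raw.
  item 6: 6 − 4 = 2
  item 7: 4
  item 8: 4
Sum = 2 + 4 + 4 = 10

10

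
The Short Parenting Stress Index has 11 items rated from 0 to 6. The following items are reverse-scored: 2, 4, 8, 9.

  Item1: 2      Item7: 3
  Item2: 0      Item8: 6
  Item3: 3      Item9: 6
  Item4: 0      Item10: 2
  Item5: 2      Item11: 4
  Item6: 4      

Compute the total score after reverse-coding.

32

Reverse-coded items (reverse-coded value = 6 − response):
  item 2: 6 − 0 = 6
  item 4: 6 − 0 = 6
  item 8: 6 − 6 = 0
  item 9: 6 − 6 = 0
Scored items: 2, 6, 3, 6, 2, 4, 3, 0, 0, 2, 4
Total = 2 + 6 + 3 + 6 + 2 + 4 + 3 + 0 + 0 + 2 + 4 = 32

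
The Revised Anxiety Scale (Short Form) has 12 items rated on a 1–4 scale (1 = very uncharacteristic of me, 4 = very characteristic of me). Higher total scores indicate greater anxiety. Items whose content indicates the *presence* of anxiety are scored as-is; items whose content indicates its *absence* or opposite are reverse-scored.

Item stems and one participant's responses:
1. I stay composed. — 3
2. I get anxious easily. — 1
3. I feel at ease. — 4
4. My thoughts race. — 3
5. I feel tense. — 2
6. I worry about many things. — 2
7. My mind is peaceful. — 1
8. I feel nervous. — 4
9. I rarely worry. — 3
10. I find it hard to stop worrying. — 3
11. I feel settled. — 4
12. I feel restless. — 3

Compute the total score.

Items 1, 3, 7, 9, 11 describe the absence/opposite of anxiety → reverse-score.
on a 1–4 scale, reversed = 5 − raw.
  item 1: 5 − 3 = 2
  item 2: 1
  item 3: 5 − 4 = 1
  item 4: 3
  item 5: 2
  item 6: 2
  item 7: 5 − 1 = 4
  item 8: 4
  item 9: 5 − 3 = 2
  item 10: 3
  item 11: 5 − 4 = 1
  item 12: 3
Total = 2 + 1 + 1 + 3 + 2 + 2 + 4 + 4 + 2 + 3 + 1 + 3 = 28

28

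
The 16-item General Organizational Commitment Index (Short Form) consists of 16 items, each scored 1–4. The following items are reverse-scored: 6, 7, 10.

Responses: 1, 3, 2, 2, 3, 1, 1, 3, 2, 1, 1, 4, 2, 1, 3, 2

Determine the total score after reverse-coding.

Apply reverse scoring (reversed = (1+4) − raw = 5 − raw):
  item 6: 5 − 1 = 4
  item 7: 5 − 1 = 4
  item 10: 5 − 1 = 4
Scored items: 1, 3, 2, 2, 3, 4, 4, 3, 2, 4, 1, 4, 2, 1, 3, 2
Total = 1 + 3 + 2 + 2 + 3 + 4 + 4 + 3 + 2 + 4 + 1 + 4 + 2 + 1 + 3 + 2 = 41

41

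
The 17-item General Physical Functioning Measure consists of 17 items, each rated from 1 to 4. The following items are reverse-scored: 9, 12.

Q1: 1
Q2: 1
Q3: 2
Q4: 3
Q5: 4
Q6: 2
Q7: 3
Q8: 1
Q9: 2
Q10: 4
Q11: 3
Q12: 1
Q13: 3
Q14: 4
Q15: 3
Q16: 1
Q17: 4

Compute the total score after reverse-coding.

46

Raw sum = 42. Reverse-scored items: 9, 12; their raw sum = 3.
Each reversal replaces raw with 5 − raw, changing the total by 5 − 2·raw per item.
Total = 42 + 2·5 − 2·3 = 42 + 10 − 6 = 46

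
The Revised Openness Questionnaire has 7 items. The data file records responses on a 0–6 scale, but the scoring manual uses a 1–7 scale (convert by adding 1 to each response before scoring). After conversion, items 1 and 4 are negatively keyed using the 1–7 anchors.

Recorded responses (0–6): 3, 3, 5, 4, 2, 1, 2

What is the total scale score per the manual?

Convert to 1–7: 4, 4, 6, 5, 3, 2, 3
Reverse-coded (reverse-coded value = 8 − response):
  item 1: 8 − 4 = 4
  item 4: 8 − 5 = 3
Scored: 4, 4, 6, 3, 3, 2, 3
Total = 25

25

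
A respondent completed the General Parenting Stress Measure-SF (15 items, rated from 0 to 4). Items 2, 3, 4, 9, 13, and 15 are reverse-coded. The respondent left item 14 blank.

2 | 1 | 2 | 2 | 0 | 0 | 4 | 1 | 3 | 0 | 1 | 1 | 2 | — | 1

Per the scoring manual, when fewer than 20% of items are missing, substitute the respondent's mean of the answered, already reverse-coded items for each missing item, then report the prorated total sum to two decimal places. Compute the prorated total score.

23.57

Reverse-coded (reversed = (0+4) − raw = 4 − raw):
  item 2: 4 − 1 = 3
  item 3: 4 − 2 = 2
  item 4: 4 − 2 = 2
  item 9: 4 − 3 = 1
  item 13: 4 − 2 = 2
  item 15: 4 − 1 = 3
Completed scored items (14 of 15): 2, 3, 2, 2, 0, 0, 4, 1, 1, 0, 1, 1, 2, 3; sum = 22.
Person mean = 22 / 14 ≈ 1.5714
Prorated total = (22 / 14) × 15 = 23.57 (to 2 dp)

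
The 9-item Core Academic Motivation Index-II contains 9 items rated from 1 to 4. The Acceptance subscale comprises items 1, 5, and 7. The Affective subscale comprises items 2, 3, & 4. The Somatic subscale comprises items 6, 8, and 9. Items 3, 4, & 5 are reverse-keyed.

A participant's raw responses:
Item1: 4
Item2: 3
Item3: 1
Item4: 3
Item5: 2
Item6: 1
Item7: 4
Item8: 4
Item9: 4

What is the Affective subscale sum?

Affective items: 2, 3, 4.
Of these, items 3 & 4 are reverse-keyed; reverse-coded value = 5 − response.
  item 2: 3
  item 3: 5 − 1 = 4
  item 4: 5 − 3 = 2
Sum = 3 + 4 + 2 = 9

9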